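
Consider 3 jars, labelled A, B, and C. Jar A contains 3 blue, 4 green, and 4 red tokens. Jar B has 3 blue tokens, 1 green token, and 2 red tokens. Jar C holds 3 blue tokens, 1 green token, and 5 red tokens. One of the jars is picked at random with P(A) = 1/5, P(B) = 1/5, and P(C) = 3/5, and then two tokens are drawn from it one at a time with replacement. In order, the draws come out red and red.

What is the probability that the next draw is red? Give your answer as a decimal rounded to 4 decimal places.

0.5127

The likelihood of the observed sequence under each hypothesis: P(data | jar A) = (4/11)(4/11) = 0.13223; P(data | jar B) = (2/6)(2/6) = 0.11111; P(data | jar C) = (5/9)(5/9) = 0.30864.
Weighting by the prior gives 1/5 · 0.13223 = 0.026446, 1/5 · 0.11111 = 0.022222, 3/5 · 0.30864 = 0.18519; summing to 0.23385.
Normalising, the posterior is P(jar A | data) = 0.11309, P(jar B | data) = 0.095026, P(jar C | data) = 0.79188.
Averaging over the posterior, P(red next | data) = (4/11)(0.11309) + (1/3)(0.095026) + (5/9)(0.79188) = 0.51273.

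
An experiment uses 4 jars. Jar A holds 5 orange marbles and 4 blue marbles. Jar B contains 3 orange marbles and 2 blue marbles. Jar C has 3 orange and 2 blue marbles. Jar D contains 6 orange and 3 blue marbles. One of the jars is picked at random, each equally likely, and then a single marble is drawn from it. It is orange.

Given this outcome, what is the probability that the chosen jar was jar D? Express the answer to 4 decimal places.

0.2752

The likelihood of this draw under each hypothesis: P(data | jar A) = (5/9) = 5/9; P(data | jar B) = (3/5) = 3/5; P(data | jar C) = (3/5) = 3/5; P(data | jar D) = (6/9) = 2/3.
The prior-weighted likelihoods are 1/4 · 5/9 = 5/36, 1/4 · 3/5 = 3/20, 1/4 · 3/5 = 3/20, 1/4 · 2/3 = 1/6; summing to 109/180.
So P(jar D | data) = (1/6) / (109/180) = 30/109.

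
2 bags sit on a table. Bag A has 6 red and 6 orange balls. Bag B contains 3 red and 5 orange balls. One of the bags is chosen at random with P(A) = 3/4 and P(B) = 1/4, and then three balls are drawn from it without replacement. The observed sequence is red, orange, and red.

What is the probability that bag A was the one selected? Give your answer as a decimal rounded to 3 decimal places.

Under each hypothesis, the probability of the observed sequence is: P(data | bag A) = (6/12)(6/11)(5/10) = 0.13636; P(data | bag B) = (3/8)(5/7)(2/6) = 0.089286.
Multiplying each by its prior: 3/4 · 0.13636 = 0.10227, 1/4 · 0.089286 = 0.022321; summing to 0.12459.
So P(bag A | data) = (0.10227) / (0.12459) = 0.82085.

0.821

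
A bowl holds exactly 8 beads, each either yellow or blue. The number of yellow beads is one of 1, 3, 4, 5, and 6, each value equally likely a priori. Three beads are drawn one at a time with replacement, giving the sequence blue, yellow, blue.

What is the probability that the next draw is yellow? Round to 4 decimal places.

0.4373

Under each hypothesis, the probability of the observed sequence is: P(data | r = 1) = (7/8)(1/8)(7/8) = 0.095703; P(data | r = 3) = (5/8)(3/8)(5/8) = 0.14648; P(data | r = 4) = (4/8)(4/8)(4/8) = 0.125; P(data | r = 5) = (3/8)(5/8)(3/8) = 0.087891; P(data | r = 6) = (2/8)(6/8)(2/8) = 0.046875.
Weighting by the prior gives 1/5 · 0.095703 = 0.019141, 1/5 · 0.14648 = 0.029297, 1/5 · 0.125 = 0.025, 1/5 · 0.087891 = 0.017578, 1/5 · 0.046875 = 0.009375; with total 0.10039.
Normalising, the posterior is P(r = 1 | data) = 0.19066, P(r = 3 | data) = 0.29183, P(r = 4 | data) = 0.24903, P(r = 5 | data) = 0.1751, P(r = 6 | data) = 0.093385.
Averaging over the posterior, P(yellow next | data) = (1/8)(0.19066) + (3/8)(0.29183) + (1/2)(0.24903) + (5/8)(0.1751) + (3/4)(0.093385) = 0.43726.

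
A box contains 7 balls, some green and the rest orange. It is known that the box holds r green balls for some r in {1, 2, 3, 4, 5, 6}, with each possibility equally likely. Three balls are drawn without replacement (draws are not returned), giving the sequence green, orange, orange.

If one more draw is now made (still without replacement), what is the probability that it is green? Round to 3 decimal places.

0.400

Under each hypothesis, the probability of the observed sequence is: P(data | r = 1) = (1/7)(6/6)(5/5) = 1/7; P(data | r = 2) = (2/7)(5/6)(4/5) = 4/21; P(data | r = 3) = (3/7)(4/6)(3/5) = 6/35; P(data | r = 4) = (4/7)(3/6)(2/5) = 4/35; P(data | r = 5) = (5/7)(2/6)(1/5) = 1/21; P(data | r = 6) = (6/7)(1/6)(0/5) = 0.
The prior-weighted likelihoods are 1/6 · 1/7 = 1/42, 1/6 · 4/21 = 2/63, 1/6 · 6/35 = 1/35, 1/6 · 4/35 = 2/105, 1/6 · 1/21 = 1/126, 1/6 · 0 = 0; these sum to 1/9.
Normalising, the posterior is P(r = 1 | data) = 3/14, P(r = 2 | data) = 2/7, P(r = 3 | data) = 9/35, P(r = 4 | data) = 6/35, P(r = 5 | data) = 1/14, P(r = 6 | data) = 0.
Averaging over the posterior, P(green next | data) = (0)(3/14) + (1/4)(2/7) + (1/2)(9/35) + (3/4)(6/35) + (1)(1/14) = 2/5.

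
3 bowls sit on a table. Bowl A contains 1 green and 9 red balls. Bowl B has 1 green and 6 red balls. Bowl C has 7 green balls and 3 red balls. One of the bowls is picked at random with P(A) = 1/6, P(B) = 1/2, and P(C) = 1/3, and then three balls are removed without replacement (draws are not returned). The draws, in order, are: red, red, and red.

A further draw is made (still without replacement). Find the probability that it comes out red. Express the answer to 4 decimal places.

Compute the likelihood of the observed sequence for each case: P(data | bowl A) = (9/10)(8/9)(7/8) = 0.7; P(data | bowl B) = (6/7)(5/6)(4/5) = 0.57143; P(data | bowl C) = (3/10)(2/9)(1/8) = 0.0083333.
The prior-weighted likelihoods are 1/6 · 0.7 = 0.11667, 1/2 · 0.57143 = 0.28571, 1/3 · 0.0083333 = 0.0027778; summing to 0.40516.
The posterior is then P(bowl A | data) = 0.28795, P(bowl B | data) = 0.70519, P(bowl C | data) = 0.006856.
Averaging over the posterior, P(red next | data) = (6/7)(0.28795) + (3/4)(0.70519) + (0)(0.006856) = 0.77571.

0.7757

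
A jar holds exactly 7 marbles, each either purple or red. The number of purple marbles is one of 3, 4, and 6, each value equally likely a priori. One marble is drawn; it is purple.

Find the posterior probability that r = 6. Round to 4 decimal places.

0.4615

For each hypothesis, P(data | H) works out to: P(data | r = 3) = (3/7) = 3/7; P(data | r = 4) = (4/7) = 4/7; P(data | r = 6) = (6/7) = 6/7.
Weighting by the prior gives 1/3 · 3/7 = 1/7, 1/3 · 4/7 = 4/21, 1/3 · 6/7 = 2/7; these sum to 13/21.
By Bayes' rule, P(r = 6 | data) = (2/7) / (13/21) = 6/13.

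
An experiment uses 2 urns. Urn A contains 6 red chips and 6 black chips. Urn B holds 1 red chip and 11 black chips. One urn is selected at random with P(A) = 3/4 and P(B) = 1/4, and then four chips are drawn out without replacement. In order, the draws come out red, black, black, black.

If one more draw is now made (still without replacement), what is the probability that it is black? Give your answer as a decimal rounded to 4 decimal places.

0.5714

Compute the likelihood of the observed sequence for each case: P(data | urn A) = (6/12)(6/11)(5/10)(4/9) = 2/33; P(data | urn B) = (1/12)(11/11)(10/10)(9/9) = 1/12.
Weighting by the prior gives 3/4 · 2/33 = 1/22, 1/4 · 1/12 = 1/48; summing to 35/528.
The posterior is then P(urn A | data) = 24/35, P(urn B | data) = 11/35.
So P(black next | data) = Σ P(black next | H) P(H | data) = (3/8)(24/35) + (1)(11/35) = 4/7.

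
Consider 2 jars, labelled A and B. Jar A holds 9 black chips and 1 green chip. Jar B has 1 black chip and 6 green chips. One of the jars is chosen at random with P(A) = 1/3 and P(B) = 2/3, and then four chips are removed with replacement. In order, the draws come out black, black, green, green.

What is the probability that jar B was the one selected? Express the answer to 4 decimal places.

0.7873

For each hypothesis, P(data | H) works out to: P(data | jar A) = (9/10)(9/10)(1/10)(1/10) = 0.0081; P(data | jar B) = (1/7)(1/7)(6/7)(6/7) = 0.014994.
Multiplying each by its prior: 1/3 · 0.0081 = 0.0027, 2/3 · 0.014994 = 0.0099958; with total 0.012696.
Hence P(jar B | data) = (0.0099958) / (0.012696) = 0.78733.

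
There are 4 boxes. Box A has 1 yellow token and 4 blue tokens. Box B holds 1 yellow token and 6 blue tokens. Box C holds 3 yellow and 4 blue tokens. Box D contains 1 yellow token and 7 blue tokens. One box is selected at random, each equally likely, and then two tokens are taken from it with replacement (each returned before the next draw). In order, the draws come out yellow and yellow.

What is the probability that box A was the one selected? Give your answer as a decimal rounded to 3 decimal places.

Under each hypothesis, the probability of the observed sequence is: P(data | box A) = (1/5)(1/5) = 0.04; P(data | box B) = (1/7)(1/7) = 0.020408; P(data | box C) = (3/7)(3/7) = 0.18367; P(data | box D) = (1/8)(1/8) = 0.015625.
Multiplying each by its prior: 1/4 · 0.04 = 0.01, 1/4 · 0.020408 = 0.005102, 1/4 · 0.18367 = 0.045918, 1/4 · 0.015625 = 0.0039062; with total 0.064927.
By Bayes' rule, P(box A | data) = (0.01) / (0.064927) = 0.15402.

0.154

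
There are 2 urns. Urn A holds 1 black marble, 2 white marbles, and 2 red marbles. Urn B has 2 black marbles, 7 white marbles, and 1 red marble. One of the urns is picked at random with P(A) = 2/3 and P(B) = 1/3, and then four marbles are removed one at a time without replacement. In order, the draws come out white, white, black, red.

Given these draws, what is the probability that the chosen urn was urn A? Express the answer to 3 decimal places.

0.800

Under each hypothesis, the probability of the observed sequence is: P(data | urn A) = (2/5)(1/4)(1/3)(2/2) = 1/30; P(data | urn B) = (7/10)(6/9)(2/8)(1/7) = 1/60.
Multiplying each by its prior: 2/3 · 1/30 = 1/45, 1/3 · 1/60 = 1/180; with total 1/36.
Therefore the posterior P(urn A | data) = (1/45) / (1/36) = 4/5.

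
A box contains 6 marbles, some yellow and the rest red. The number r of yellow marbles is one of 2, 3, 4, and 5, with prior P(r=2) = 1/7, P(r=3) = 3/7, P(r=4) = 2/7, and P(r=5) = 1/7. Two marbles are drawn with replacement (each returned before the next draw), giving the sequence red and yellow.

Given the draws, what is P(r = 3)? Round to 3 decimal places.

Under each hypothesis, the probability of the observed sequence is: P(data | r = 2) = (4/6)(2/6) = 2/9; P(data | r = 3) = (3/6)(3/6) = 1/4; P(data | r = 4) = (2/6)(4/6) = 2/9; P(data | r = 5) = (1/6)(5/6) = 5/36.
Multiplying each by its prior: 1/7 · 2/9 = 2/63, 3/7 · 1/4 = 3/28, 2/7 · 2/9 = 4/63, 1/7 · 5/36 = 5/252; with total 2/9.
So P(r = 3 | data) = (3/28) / (2/9) = 27/56.

0.482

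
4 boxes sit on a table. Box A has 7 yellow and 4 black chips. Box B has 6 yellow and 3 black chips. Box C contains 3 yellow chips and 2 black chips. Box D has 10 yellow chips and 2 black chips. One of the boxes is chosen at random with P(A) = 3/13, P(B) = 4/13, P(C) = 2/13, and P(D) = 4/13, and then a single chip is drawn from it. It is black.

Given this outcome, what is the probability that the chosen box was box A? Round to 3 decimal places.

0.280

Compute the likelihood of this draw for each case: P(data | box A) = (4/11) = 4/11; P(data | box B) = (3/9) = 1/3; P(data | box C) = (2/5) = 2/5; P(data | box D) = (2/12) = 1/6.
Multiplying each by its prior: 3/13 · 4/11 = 12/143, 4/13 · 1/3 = 4/39, 2/13 · 2/5 = 4/65, 4/13 · 1/6 = 2/39; summing to 214/715.
So P(box A | data) = (12/143) / (214/715) = 30/107.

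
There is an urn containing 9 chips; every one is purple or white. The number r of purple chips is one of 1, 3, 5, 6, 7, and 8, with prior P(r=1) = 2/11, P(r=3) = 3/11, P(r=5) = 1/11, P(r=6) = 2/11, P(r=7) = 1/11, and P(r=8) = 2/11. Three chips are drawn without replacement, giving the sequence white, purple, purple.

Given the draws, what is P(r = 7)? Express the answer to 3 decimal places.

Under each hypothesis, the probability of the observed sequence is: P(data | r = 1) = (8/9)(1/8)(0/7) = 0; P(data | r = 3) = (6/9)(3/8)(2/7) = 1/14; P(data | r = 5) = (4/9)(5/8)(4/7) = 10/63; P(data | r = 6) = (3/9)(6/8)(5/7) = 5/28; P(data | r = 7) = (2/9)(7/8)(6/7) = 1/6; P(data | r = 8) = (1/9)(8/8)(7/7) = 1/9.
The prior-weighted likelihoods are 2/11 · 0 = 0, 3/11 · 1/14 = 3/154, 1/11 · 10/63 = 10/693, 2/11 · 5/28 = 5/154, 1/11 · 1/6 = 1/66, 2/11 · 1/9 = 2/99; these sum to 47/462.
Therefore the posterior P(r = 7 | data) = (1/66) / (47/462) = 7/47.

0.149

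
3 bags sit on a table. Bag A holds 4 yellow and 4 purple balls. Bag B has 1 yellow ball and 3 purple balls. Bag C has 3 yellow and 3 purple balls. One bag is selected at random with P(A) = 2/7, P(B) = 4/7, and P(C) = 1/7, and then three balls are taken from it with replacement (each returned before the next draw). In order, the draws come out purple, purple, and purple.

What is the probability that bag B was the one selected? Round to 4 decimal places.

For each hypothesis, P(data | H) works out to: P(data | bag A) = (4/8)(4/8)(4/8) = 1/8; P(data | bag B) = (3/4)(3/4)(3/4) = 27/64; P(data | bag C) = (3/6)(3/6)(3/6) = 1/8.
Multiplying each by its prior: 2/7 · 1/8 = 1/28, 4/7 · 27/64 = 27/112, 1/7 · 1/8 = 1/56; summing to 33/112.
Therefore the posterior P(bag B | data) = (27/112) / (33/112) = 9/11.

0.8182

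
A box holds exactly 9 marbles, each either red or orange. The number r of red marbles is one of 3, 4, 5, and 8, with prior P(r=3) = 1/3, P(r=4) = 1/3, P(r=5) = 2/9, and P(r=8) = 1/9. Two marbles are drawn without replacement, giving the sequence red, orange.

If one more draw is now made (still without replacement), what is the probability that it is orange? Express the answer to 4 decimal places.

Compute the likelihood of the observed sequence for each case: P(data | r = 3) = (3/9)(6/8) = 1/4; P(data | r = 4) = (4/9)(5/8) = 5/18; P(data | r = 5) = (5/9)(4/8) = 5/18; P(data | r = 8) = (8/9)(1/8) = 1/9.
Multiplying each by its prior: 1/3 · 1/4 = 1/12, 1/3 · 5/18 = 5/54, 2/9 · 5/18 = 5/81, 1/9 · 1/9 = 1/81; these sum to 1/4.
The posterior is then P(r = 3 | data) = 1/3, P(r = 4 | data) = 10/27, P(r = 5 | data) = 20/81, P(r = 8 | data) = 4/81.
Averaging over the posterior, P(orange next | data) = (5/7)(1/3) + (4/7)(10/27) + (3/7)(20/81) + (0)(4/81) = 5/9.

0.5556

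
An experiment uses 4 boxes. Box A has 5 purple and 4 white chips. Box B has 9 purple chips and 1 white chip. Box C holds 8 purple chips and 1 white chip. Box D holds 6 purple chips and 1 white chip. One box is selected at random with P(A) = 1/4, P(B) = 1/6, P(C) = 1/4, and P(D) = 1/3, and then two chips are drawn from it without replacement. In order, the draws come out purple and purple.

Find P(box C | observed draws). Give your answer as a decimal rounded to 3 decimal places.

The likelihood of the observed sequence under each hypothesis: P(data | box A) = (5/9)(4/8) = 0.27778; P(data | box B) = (9/10)(8/9) = 0.8; P(data | box C) = (8/9)(7/8) = 0.77778; P(data | box D) = (6/7)(5/6) = 0.71429.
The prior-weighted likelihoods are 1/4 · 0.27778 = 0.069444, 1/6 · 0.8 = 0.13333, 1/4 · 0.77778 = 0.19444, 1/3 · 0.71429 = 0.2381; with total 0.63532.
So P(box C | data) = (0.19444) / (0.63532) = 0.30606.

0.306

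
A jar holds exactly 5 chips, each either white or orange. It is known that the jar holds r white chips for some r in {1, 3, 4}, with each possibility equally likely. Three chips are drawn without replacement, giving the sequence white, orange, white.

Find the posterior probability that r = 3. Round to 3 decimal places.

0.500

Under each hypothesis, the probability of the observed sequence is: P(data | r = 1) = (1/5)(4/4)(0/3) = 0; P(data | r = 3) = (3/5)(2/4)(2/3) = 1/5; P(data | r = 4) = (4/5)(1/4)(3/3) = 1/5.
Multiplying each by its prior: 1/3 · 0 = 0, 1/3 · 1/5 = 1/15, 1/3 · 1/5 = 1/15; summing to 2/15.
Therefore the posterior P(r = 3 | data) = (1/15) / (2/15) = 1/2.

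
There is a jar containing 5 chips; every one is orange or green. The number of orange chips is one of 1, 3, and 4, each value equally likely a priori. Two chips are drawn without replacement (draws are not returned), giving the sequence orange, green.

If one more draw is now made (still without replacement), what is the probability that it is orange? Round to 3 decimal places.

For each hypothesis, P(data | H) works out to: P(data | r = 1) = (1/5)(4/4) = 1/5; P(data | r = 3) = (3/5)(2/4) = 3/10; P(data | r = 4) = (4/5)(1/4) = 1/5.
Multiplying each by its prior: 1/3 · 1/5 = 1/15, 1/3 · 3/10 = 1/10, 1/3 · 1/5 = 1/15; these sum to 7/30.
The posterior is then P(r = 1 | data) = 2/7, P(r = 3 | data) = 3/7, P(r = 4 | data) = 2/7.
So P(orange next | data) = Σ P(orange next | H) P(H | data) = (0)(2/7) + (2/3)(3/7) + (1)(2/7) = 4/7.

0.571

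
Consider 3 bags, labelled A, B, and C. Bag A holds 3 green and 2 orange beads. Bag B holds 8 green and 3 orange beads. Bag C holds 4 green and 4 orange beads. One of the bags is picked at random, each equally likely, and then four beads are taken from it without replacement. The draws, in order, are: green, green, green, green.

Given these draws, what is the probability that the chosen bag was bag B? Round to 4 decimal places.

0.9369

Compute the likelihood of the observed sequence for each case: P(data | bag A) = (3/5)(2/4)(1/3)(0/2) = 0; P(data | bag B) = (8/11)(7/10)(6/9)(5/8) = 0.21212; P(data | bag C) = (4/8)(3/7)(2/6)(1/5) = 0.014286.
Multiplying each by its prior: 1/3 · 0 = 0, 1/3 · 0.21212 = 0.070707, 1/3 · 0.014286 = 0.0047619; with total 0.075469.
Therefore the posterior P(bag B | data) = (0.070707) / (0.075469) = 0.9369.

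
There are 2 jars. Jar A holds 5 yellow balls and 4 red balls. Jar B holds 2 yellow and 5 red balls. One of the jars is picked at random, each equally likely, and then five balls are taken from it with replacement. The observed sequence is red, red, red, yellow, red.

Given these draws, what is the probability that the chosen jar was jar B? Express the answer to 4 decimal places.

Compute the likelihood of the observed sequence for each case: P(data | jar A) = (4/9)(4/9)(4/9)(5/9)(4/9) = 0.021677; P(data | jar B) = (5/7)(5/7)(5/7)(2/7)(5/7) = 0.074374.
Weighting by the prior gives 1/2 · 0.021677 = 0.010838, 1/2 · 0.074374 = 0.037187; these sum to 0.048025.
Therefore the posterior P(jar B | data) = (0.037187) / (0.048025) = 0.77432.

0.7743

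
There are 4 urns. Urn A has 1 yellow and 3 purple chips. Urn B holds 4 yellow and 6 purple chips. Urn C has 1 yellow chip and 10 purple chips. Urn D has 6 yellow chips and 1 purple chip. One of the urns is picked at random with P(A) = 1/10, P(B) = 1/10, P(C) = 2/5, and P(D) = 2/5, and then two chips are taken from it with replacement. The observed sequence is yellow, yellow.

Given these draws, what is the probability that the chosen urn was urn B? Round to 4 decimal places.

The likelihood of the observed sequence under each hypothesis: P(data | urn A) = (1/4)(1/4) = 0.0625; P(data | urn B) = (4/10)(4/10) = 0.16; P(data | urn C) = (1/11)(1/11) = 0.0082645; P(data | urn D) = (6/7)(6/7) = 0.73469.
The prior-weighted likelihoods are 1/10 · 0.0625 = 0.00625, 1/10 · 0.16 = 0.016, 2/5 · 0.0082645 = 0.0033058, 2/5 · 0.73469 = 0.29388; summing to 0.31943.
By Bayes' rule, P(urn B | data) = (0.016) / (0.31943) = 0.050089.

0.0501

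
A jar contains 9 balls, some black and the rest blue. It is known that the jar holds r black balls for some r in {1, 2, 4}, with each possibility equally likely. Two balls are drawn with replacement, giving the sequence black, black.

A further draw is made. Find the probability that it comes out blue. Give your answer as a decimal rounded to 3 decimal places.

Compute the likelihood of the observed sequence for each case: P(data | r = 1) = (1/9)(1/9) = 1/81; P(data | r = 2) = (2/9)(2/9) = 4/81; P(data | r = 4) = (4/9)(4/9) = 16/81.
The prior-weighted likelihoods are 1/3 · 1/81 = 1/243, 1/3 · 4/81 = 4/243, 1/3 · 16/81 = 16/243; these sum to 7/81.
Dividing through by the total gives posterior P(r = 1 | data) = 1/21, P(r = 2 | data) = 4/21, P(r = 4 | data) = 16/21.
The predictive probability is P(blue next | data) = (8/9)(1/21) + (7/9)(4/21) + (5/9)(16/21) = 116/189.

0.614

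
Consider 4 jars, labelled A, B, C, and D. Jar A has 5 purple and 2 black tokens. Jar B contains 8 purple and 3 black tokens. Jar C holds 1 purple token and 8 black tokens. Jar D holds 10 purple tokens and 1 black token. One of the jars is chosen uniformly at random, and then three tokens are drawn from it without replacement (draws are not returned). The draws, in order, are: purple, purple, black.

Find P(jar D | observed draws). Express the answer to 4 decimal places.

Compute the likelihood of the observed sequence for each case: P(data | jar A) = (5/7)(4/6)(2/5) = 0.19048; P(data | jar B) = (8/11)(7/10)(3/9) = 0.1697; P(data | jar C) = (1/9)(0/8) = 0; P(data | jar D) = (10/11)(9/10)(1/9) = 0.090909.
Multiplying each by its prior: 1/4 · 0.19048 = 0.047619, 1/4 · 0.1697 = 0.042424, 1/4 · 0 = 0, 1/4 · 0.090909 = 0.022727; summing to 0.11277.
So P(jar D | data) = (0.022727) / (0.11277) = 0.20154.

0.2015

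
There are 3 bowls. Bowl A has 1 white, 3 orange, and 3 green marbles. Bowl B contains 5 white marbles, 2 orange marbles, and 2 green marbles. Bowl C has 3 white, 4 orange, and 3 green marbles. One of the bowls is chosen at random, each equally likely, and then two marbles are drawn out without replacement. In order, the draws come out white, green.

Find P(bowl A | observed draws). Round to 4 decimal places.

For each hypothesis, P(data | H) works out to: P(data | bowl A) = (1/7)(3/6) = 0.071429; P(data | bowl B) = (5/9)(2/8) = 0.13889; P(data | bowl C) = (3/10)(3/9) = 0.1.
Weighting by the prior gives 1/3 · 0.071429 = 0.02381, 1/3 · 0.13889 = 0.046296, 1/3 · 0.1 = 0.033333; with total 0.10344.
Hence P(bowl A | data) = (0.02381) / (0.10344) = 0.23018.

0.2302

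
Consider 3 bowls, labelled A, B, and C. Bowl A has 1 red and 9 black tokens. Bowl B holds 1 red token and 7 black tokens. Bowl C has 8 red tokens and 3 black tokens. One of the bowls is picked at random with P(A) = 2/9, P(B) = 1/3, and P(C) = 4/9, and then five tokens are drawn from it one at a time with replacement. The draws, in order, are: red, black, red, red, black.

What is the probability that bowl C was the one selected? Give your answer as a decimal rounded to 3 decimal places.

0.949

Under each hypothesis, the probability of the observed sequence is: P(data | bowl A) = (1/10)(9/10)(1/10)(1/10)(9/10) = 0.00081; P(data | bowl B) = (1/8)(7/8)(1/8)(1/8)(7/8) = 0.0014954; P(data | bowl C) = (8/11)(3/11)(8/11)(8/11)(3/11) = 0.028612.
The prior-weighted likelihoods are 2/9 · 0.00081 = 0.00018, 1/3 · 0.0014954 = 0.00049845, 4/9 · 0.028612 = 0.012716; these sum to 0.013395.
By Bayes' rule, P(bowl C | data) = (0.012716) / (0.013395) = 0.94935.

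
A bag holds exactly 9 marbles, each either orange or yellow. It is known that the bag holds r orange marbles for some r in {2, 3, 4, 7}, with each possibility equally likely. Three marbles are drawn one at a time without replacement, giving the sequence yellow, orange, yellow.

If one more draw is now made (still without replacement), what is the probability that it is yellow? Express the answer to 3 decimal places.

For each hypothesis, P(data | H) works out to: P(data | r = 2) = (7/9)(2/8)(6/7) = 1/6; P(data | r = 3) = (6/9)(3/8)(5/7) = 5/28; P(data | r = 4) = (5/9)(4/8)(4/7) = 10/63; P(data | r = 7) = (2/9)(7/8)(1/7) = 1/36.
Weighting by the prior gives 1/4 · 1/6 = 1/24, 1/4 · 5/28 = 5/112, 1/4 · 10/63 = 5/126, 1/4 · 1/36 = 1/144; with total 67/504.
Dividing through by the total gives posterior P(r = 2 | data) = 21/67, P(r = 3 | data) = 45/134, P(r = 4 | data) = 20/67, P(r = 7 | data) = 7/134.
Averaging over the posterior, P(yellow next | data) = (5/6)(21/67) + (2/3)(45/134) + (1/2)(20/67) + (0)(7/134) = 85/134.

0.634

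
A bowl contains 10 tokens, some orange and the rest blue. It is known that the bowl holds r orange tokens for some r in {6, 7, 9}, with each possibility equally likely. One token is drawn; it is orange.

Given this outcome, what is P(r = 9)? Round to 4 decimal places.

0.4091

Compute the likelihood of this draw for each case: P(data | r = 6) = (6/10) = 3/5; P(data | r = 7) = (7/10) = 7/10; P(data | r = 9) = (9/10) = 9/10.
Weighting by the prior gives 1/3 · 3/5 = 1/5, 1/3 · 7/10 = 7/30, 1/3 · 9/10 = 3/10; summing to 11/15.
Hence P(r = 9 | data) = (3/10) / (11/15) = 9/22.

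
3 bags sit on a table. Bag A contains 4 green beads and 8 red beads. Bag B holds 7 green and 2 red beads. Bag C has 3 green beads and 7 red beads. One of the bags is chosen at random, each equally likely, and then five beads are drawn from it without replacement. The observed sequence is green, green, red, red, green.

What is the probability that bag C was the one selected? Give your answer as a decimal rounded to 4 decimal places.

0.1658

The likelihood of the observed sequence under each hypothesis: P(data | bag A) = (4/12)(3/11)(8/10)(7/9)(2/8) = 0.014141; P(data | bag B) = (7/9)(6/8)(2/7)(1/6)(5/5) = 0.027778; P(data | bag C) = (3/10)(2/9)(7/8)(6/7)(1/6) = 0.0083333.
The prior-weighted likelihoods are 1/3 · 0.014141 = 0.0047138, 1/3 · 0.027778 = 0.0092593, 1/3 · 0.0083333 = 0.0027778; summing to 0.016751.
Therefore the posterior P(bag C | data) = (0.0027778) / (0.016751) = 0.16583.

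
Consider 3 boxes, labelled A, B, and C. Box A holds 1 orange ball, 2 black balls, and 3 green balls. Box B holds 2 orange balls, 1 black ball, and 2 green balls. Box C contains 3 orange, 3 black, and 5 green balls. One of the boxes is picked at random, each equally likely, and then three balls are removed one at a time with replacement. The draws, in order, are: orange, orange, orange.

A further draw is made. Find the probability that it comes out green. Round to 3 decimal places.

Under each hypothesis, the probability of the observed sequence is: P(data | box A) = (1/6)(1/6)(1/6) = 0.0046296; P(data | box B) = (2/5)(2/5)(2/5) = 0.064; P(data | box C) = (3/11)(3/11)(3/11) = 0.020285.
Weighting by the prior gives 1/3 · 0.0046296 = 0.0015432, 1/3 · 0.064 = 0.021333, 1/3 · 0.020285 = 0.0067618; these sum to 0.029638.
Dividing through by the total gives posterior P(box A | data) = 0.052068, P(box B | data) = 0.71979, P(box C | data) = 0.22814.
The predictive probability is P(green next | data) = (1/2)(0.052068) + (2/5)(0.71979) + (5/11)(0.22814) = 0.41765.

0.418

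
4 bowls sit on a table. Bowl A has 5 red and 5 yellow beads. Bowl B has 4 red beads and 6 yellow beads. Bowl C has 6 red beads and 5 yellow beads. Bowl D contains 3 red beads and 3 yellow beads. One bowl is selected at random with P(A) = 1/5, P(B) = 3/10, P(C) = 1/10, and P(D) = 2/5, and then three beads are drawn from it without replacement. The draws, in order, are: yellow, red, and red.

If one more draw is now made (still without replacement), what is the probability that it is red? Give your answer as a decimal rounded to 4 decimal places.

0.3615

For each hypothesis, P(data | H) works out to: P(data | bowl A) = (5/10)(5/9)(4/8) = 0.13889; P(data | bowl B) = (6/10)(4/9)(3/8) = 0.1; P(data | bowl C) = (5/11)(6/10)(5/9) = 0.15152; P(data | bowl D) = (3/6)(3/5)(2/4) = 0.15.
The prior-weighted likelihoods are 1/5 · 0.13889 = 0.027778, 3/10 · 0.1 = 0.03, 1/10 · 0.15152 = 0.015152, 2/5 · 0.15 = 0.06; with total 0.13293.
The posterior is then P(bowl A | data) = 0.20897, P(bowl B | data) = 0.22568, P(bowl C | data) = 0.11398, P(bowl D | data) = 0.45137.
The predictive probability is P(red next | data) = (3/7)(0.20897) + (2/7)(0.22568) + (1/2)(0.11398) + (1/3)(0.45137) = 0.36149.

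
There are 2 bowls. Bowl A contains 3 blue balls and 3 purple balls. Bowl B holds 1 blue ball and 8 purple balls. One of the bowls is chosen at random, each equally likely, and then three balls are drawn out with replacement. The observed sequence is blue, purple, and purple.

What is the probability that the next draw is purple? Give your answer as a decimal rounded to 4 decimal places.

0.6604

The likelihood of the observed sequence under each hypothesis: P(data | bowl A) = (3/6)(3/6)(3/6) = 0.125; P(data | bowl B) = (1/9)(8/9)(8/9) = 0.087791.
The prior-weighted likelihoods are 1/2 · 0.125 = 0.0625, 1/2 · 0.087791 = 0.043896; summing to 0.1064.
The posterior is then P(bowl A | data) = 0.58743, P(bowl B | data) = 0.41257.
So P(purple next | data) = Σ P(purple next | H) P(H | data) = (1/2)(0.58743) + (8/9)(0.41257) = 0.66044.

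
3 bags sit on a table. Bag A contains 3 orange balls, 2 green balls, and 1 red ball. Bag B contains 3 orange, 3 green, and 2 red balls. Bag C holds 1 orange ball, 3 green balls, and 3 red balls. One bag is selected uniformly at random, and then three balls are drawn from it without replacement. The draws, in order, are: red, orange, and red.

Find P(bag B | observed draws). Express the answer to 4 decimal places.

0.3846

The likelihood of the observed sequence under each hypothesis: P(data | bag A) = (1/6)(3/5)(0/4) = 0; P(data | bag B) = (2/8)(3/7)(1/6) = 1/56; P(data | bag C) = (3/7)(1/6)(2/5) = 1/35.
Weighting by the prior gives 1/3 · 0 = 0, 1/3 · 1/56 = 1/168, 1/3 · 1/35 = 1/105; summing to 13/840.
By Bayes' rule, P(bag B | data) = (1/168) / (13/840) = 5/13.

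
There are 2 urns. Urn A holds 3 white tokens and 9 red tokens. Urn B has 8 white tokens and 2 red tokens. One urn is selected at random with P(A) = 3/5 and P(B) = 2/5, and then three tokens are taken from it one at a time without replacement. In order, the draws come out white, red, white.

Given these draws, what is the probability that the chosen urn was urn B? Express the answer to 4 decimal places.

Compute the likelihood of the observed sequence for each case: P(data | urn A) = (3/12)(9/11)(2/10) = 0.040909; P(data | urn B) = (8/10)(2/9)(7/8) = 0.15556.
Multiplying each by its prior: 3/5 · 0.040909 = 0.024545, 2/5 · 0.15556 = 0.062222; summing to 0.086768.
So P(urn B | data) = (0.062222) / (0.086768) = 0.71711.

0.7171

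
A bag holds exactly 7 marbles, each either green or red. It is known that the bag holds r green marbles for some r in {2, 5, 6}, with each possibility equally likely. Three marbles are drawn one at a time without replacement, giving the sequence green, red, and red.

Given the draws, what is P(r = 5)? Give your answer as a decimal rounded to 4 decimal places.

For each hypothesis, P(data | H) works out to: P(data | r = 2) = (2/7)(5/6)(4/5) = 4/21; P(data | r = 5) = (5/7)(2/6)(1/5) = 1/21; P(data | r = 6) = (6/7)(1/6)(0/5) = 0.
The prior-weighted likelihoods are 1/3 · 4/21 = 4/63, 1/3 · 1/21 = 1/63, 1/3 · 0 = 0; with total 5/63.
So P(r = 5 | data) = (1/63) / (5/63) = 1/5.

0.2000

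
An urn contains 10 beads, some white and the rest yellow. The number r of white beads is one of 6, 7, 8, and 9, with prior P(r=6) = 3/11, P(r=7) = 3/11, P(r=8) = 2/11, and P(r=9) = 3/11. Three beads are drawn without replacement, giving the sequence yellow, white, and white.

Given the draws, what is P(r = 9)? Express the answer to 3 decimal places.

0.183

The likelihood of the observed sequence under each hypothesis: P(data | r = 6) = (4/10)(6/9)(5/8) = 0.16667; P(data | r = 7) = (3/10)(7/9)(6/8) = 0.175; P(data | r = 8) = (2/10)(8/9)(7/8) = 0.15556; P(data | r = 9) = (1/10)(9/9)(8/8) = 0.1.
The prior-weighted likelihoods are 3/11 · 0.16667 = 0.045455, 3/11 · 0.175 = 0.047727, 2/11 · 0.15556 = 0.028283, 3/11 · 0.1 = 0.027273; summing to 0.14874.
So P(r = 9 | data) = (0.027273) / (0.14874) = 0.18336.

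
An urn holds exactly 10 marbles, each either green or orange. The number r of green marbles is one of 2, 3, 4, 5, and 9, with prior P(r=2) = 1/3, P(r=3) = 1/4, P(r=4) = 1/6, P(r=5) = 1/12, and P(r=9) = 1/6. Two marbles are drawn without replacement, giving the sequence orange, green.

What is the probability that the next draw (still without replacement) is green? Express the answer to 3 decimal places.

Under each hypothesis, the probability of the observed sequence is: P(data | r = 2) = (8/10)(2/9) = 8/45; P(data | r = 3) = (7/10)(3/9) = 7/30; P(data | r = 4) = (6/10)(4/9) = 4/15; P(data | r = 5) = (5/10)(5/9) = 5/18; P(data | r = 9) = (1/10)(9/9) = 1/10.
The prior-weighted likelihoods are 1/3 · 8/45 = 8/135, 1/4 · 7/30 = 7/120, 1/6 · 4/15 = 2/45, 1/12 · 5/18 = 5/216, 1/6 · 1/10 = 1/60; summing to 109/540.
Normalising, the posterior is P(r = 2 | data) = 32/109, P(r = 3 | data) = 63/218, P(r = 4 | data) = 24/109, P(r = 5 | data) = 25/218, P(r = 9 | data) = 9/109.
The predictive probability is P(green next | data) = (1/8)(32/109) + (1/4)(63/218) + (3/8)(24/109) + (1/2)(25/218) + (1)(9/109) = 289/872.

0.331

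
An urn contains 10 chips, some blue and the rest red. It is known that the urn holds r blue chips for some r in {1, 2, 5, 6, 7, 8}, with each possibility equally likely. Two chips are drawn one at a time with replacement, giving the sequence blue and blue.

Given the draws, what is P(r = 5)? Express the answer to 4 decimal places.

Under each hypothesis, the probability of the observed sequence is: P(data | r = 1) = (1/10)(1/10) = 1/100; P(data | r = 2) = (2/10)(2/10) = 1/25; P(data | r = 5) = (5/10)(5/10) = 1/4; P(data | r = 6) = (6/10)(6/10) = 9/25; P(data | r = 7) = (7/10)(7/10) = 49/100; P(data | r = 8) = (8/10)(8/10) = 16/25.
Multiplying each by its prior: 1/6 · 1/100 = 1/600, 1/6 · 1/25 = 1/150, 1/6 · 1/4 = 1/24, 1/6 · 9/25 = 3/50, 1/6 · 49/100 = 49/600, 1/6 · 16/25 = 8/75; these sum to 179/600.
So P(r = 5 | data) = (1/24) / (179/600) = 25/179.

0.1397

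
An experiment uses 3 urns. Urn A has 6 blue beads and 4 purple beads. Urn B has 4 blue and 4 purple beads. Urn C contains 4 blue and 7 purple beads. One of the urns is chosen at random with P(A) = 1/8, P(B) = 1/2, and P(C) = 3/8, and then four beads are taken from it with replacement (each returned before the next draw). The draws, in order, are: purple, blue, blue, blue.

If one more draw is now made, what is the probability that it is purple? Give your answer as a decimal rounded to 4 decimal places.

For each hypothesis, P(data | H) works out to: P(data | urn A) = (4/10)(6/10)(6/10)(6/10) = 0.0864; P(data | urn B) = (4/8)(4/8)(4/8)(4/8) = 0.0625; P(data | urn C) = (7/11)(4/11)(4/11)(4/11) = 0.030599.
The prior-weighted likelihoods are 1/8 · 0.0864 = 0.0108, 1/2 · 0.0625 = 0.03125, 3/8 · 0.030599 = 0.011475; summing to 0.053525.
Normalising, the posterior is P(urn A | data) = 0.20178, P(urn B | data) = 0.58384, P(urn C | data) = 0.21438.
So P(purple next | data) = Σ P(purple next | H) P(H | data) = (2/5)(0.20178) + (1/2)(0.58384) + (7/11)(0.21438) = 0.50906.

0.5091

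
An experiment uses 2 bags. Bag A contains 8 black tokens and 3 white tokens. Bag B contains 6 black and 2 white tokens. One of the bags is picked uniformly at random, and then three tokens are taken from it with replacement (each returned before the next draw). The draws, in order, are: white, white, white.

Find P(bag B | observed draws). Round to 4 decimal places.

0.4351

Compute the likelihood of the observed sequence for each case: P(data | bag A) = (3/11)(3/11)(3/11) = 0.020285; P(data | bag B) = (2/8)(2/8)(2/8) = 0.015625.
Weighting by the prior gives 1/2 · 0.020285 = 0.010143, 1/2 · 0.015625 = 0.0078125; with total 0.017955.
Therefore the posterior P(bag B | data) = (0.0078125) / (0.017955) = 0.43511.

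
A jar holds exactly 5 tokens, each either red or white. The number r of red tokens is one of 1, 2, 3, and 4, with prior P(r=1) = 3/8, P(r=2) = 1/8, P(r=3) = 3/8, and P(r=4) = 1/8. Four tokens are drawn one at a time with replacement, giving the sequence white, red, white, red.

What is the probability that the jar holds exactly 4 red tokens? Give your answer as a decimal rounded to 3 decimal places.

The likelihood of the observed sequence under each hypothesis: P(data | r = 1) = (4/5)(1/5)(4/5)(1/5) = 0.0256; P(data | r = 2) = (3/5)(2/5)(3/5)(2/5) = 0.0576; P(data | r = 3) = (2/5)(3/5)(2/5)(3/5) = 0.0576; P(data | r = 4) = (1/5)(4/5)(1/5)(4/5) = 0.0256.
Weighting by the prior gives 3/8 · 0.0256 = 0.0096, 1/8 · 0.0576 = 0.0072, 3/8 · 0.0576 = 0.0216, 1/8 · 0.0256 = 0.0032; these sum to 0.0416.
So P(r = 4 | data) = (0.0032) / (0.0416) = 0.076923.

0.077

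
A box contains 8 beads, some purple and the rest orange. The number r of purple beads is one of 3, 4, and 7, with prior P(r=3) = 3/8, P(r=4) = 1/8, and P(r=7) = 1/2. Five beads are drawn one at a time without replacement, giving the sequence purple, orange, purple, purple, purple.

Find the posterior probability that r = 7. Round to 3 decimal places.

Compute the likelihood of the observed sequence for each case: P(data | r = 3) = (3/8)(5/7)(2/6)(1/5)(0/4) = 0; P(data | r = 4) = (4/8)(4/7)(3/6)(2/5)(1/4) = 1/70; P(data | r = 7) = (7/8)(1/7)(6/6)(5/5)(4/4) = 1/8.
Multiplying each by its prior: 3/8 · 0 = 0, 1/8 · 1/70 = 1/560, 1/2 · 1/8 = 1/16; these sum to 9/140.
By Bayes' rule, P(r = 7 | data) = (1/16) / (9/140) = 35/36.

0.972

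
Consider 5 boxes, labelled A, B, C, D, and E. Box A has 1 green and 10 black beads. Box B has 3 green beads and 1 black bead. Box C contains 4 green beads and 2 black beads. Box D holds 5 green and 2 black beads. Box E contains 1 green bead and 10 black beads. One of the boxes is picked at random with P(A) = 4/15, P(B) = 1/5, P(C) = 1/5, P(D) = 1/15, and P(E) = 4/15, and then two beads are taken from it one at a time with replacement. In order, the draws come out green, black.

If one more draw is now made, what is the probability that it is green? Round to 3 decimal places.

0.512

For each hypothesis, P(data | H) works out to: P(data | box A) = (1/11)(10/11) = 0.082645; P(data | box B) = (3/4)(1/4) = 0.1875; P(data | box C) = (4/6)(2/6) = 0.22222; P(data | box D) = (5/7)(2/7) = 0.20408; P(data | box E) = (1/11)(10/11) = 0.082645.
Weighting by the prior gives 4/15 · 0.082645 = 0.022039, 1/5 · 0.1875 = 0.0375, 1/5 · 0.22222 = 0.044444, 1/15 · 0.20408 = 0.013605, 4/15 · 0.082645 = 0.022039; these sum to 0.13963.
The posterior is then P(box A | data) = 0.15784, P(box B | data) = 0.26857, P(box C | data) = 0.31831, P(box D | data) = 0.097441, P(box E | data) = 0.15784.
Averaging over the posterior, P(green next | data) = (1/11)(0.15784) + (3/4)(0.26857) + (2/3)(0.31831) + (5/7)(0.097441) + (1/11)(0.15784) = 0.51193.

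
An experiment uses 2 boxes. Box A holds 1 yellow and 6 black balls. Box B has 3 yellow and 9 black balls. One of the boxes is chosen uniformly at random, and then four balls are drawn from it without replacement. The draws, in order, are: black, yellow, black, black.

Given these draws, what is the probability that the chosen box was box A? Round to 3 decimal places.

0.529

The likelihood of the observed sequence under each hypothesis: P(data | box A) = (6/7)(1/6)(5/5)(4/4) = 1/7; P(data | box B) = (9/12)(3/11)(8/10)(7/9) = 7/55.
Weighting by the prior gives 1/2 · 1/7 = 1/14, 1/2 · 7/55 = 7/110; with total 52/385.
Therefore the posterior P(box A | data) = (1/14) / (52/385) = 55/104.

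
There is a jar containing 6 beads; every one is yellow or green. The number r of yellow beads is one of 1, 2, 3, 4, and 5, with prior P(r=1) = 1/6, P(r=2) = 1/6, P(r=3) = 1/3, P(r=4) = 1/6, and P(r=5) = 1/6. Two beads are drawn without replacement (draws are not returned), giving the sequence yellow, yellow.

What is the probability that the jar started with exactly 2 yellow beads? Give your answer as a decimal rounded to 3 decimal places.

0.043

The likelihood of the observed sequence under each hypothesis: P(data | r = 1) = (1/6)(0/5) = 0; P(data | r = 2) = (2/6)(1/5) = 1/15; P(data | r = 3) = (3/6)(2/5) = 1/5; P(data | r = 4) = (4/6)(3/5) = 2/5; P(data | r = 5) = (5/6)(4/5) = 2/3.
Weighting by the prior gives 1/6 · 0 = 0, 1/6 · 1/15 = 1/90, 1/3 · 1/5 = 1/15, 1/6 · 2/5 = 1/15, 1/6 · 2/3 = 1/9; with total 23/90.
By Bayes' rule, P(r = 2 | data) = (1/90) / (23/90) = 1/23.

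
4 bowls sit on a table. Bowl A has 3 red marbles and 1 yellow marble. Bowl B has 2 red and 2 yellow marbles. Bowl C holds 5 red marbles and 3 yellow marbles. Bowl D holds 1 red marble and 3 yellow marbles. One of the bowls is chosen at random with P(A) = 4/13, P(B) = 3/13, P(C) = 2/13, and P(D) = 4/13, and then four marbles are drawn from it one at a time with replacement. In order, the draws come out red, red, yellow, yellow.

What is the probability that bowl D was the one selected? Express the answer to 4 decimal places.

0.2430

Compute the likelihood of the observed sequence for each case: P(data | bowl A) = (3/4)(3/4)(1/4)(1/4) = 0.035156; P(data | bowl B) = (2/4)(2/4)(2/4)(2/4) = 0.0625; P(data | bowl C) = (5/8)(5/8)(3/8)(3/8) = 0.054932; P(data | bowl D) = (1/4)(1/4)(3/4)(3/4) = 0.035156.
Multiplying each by its prior: 4/13 · 0.035156 = 0.010817, 3/13 · 0.0625 = 0.014423, 2/13 · 0.054932 = 0.008451, 4/13 · 0.035156 = 0.010817; with total 0.044509.
Therefore the posterior P(bowl D | data) = (0.010817) / (0.044509) = 0.24304.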